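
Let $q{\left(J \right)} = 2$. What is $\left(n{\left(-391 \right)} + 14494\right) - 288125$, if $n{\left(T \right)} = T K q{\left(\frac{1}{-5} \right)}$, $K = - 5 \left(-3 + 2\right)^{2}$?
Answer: $-269721$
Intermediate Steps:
$K = -5$ ($K = - 5 \left(-1\right)^{2} = \left(-5\right) 1 = -5$)
$n{\left(T \right)} = - 10 T$ ($n{\left(T \right)} = T \left(-5\right) 2 = - 5 T 2 = - 10 T$)
$\left(n{\left(-391 \right)} + 14494\right) - 288125 = \left(\left(-10\right) \left(-391\right) + 14494\right) - 288125 = \left(3910 + 14494\right) - 288125 = 18404 - 288125 = -269721$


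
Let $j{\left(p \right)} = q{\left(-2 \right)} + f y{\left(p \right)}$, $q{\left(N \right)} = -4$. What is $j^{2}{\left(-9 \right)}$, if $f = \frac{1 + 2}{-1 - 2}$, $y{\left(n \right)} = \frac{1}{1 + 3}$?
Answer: $\frac{289}{16} \approx 18.063$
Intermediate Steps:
$y{\left(n \right)} = \frac{1}{4}$
$f = -1$ ($f = \frac{3}{-3} = 3 \left(- \frac{1}{3}\right) = -1$)
$j{\left(p \right)} = - \frac{17}{4}$ ($j{\left(p \right)} = -4 - \frac{1}{4} = - \frac{17}{4}$)
$j^{2}{\left(-9 \right)} = \left(- \frac{17}{4}\right)^{2} = \frac{289}{16}$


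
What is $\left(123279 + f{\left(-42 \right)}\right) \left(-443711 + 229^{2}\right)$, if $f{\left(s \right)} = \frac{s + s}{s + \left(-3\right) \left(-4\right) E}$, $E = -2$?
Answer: $-48235872310$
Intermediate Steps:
$f{\left(s \right)} = \frac{2 s}{-24 + s}$ ($f{\left(s \right)} = \frac{s + s}{s + \left(-3\right) \left(-4\right) \left(-2\right)} = \frac{2 s}{s + 12 \left(-2\right)} = \frac{2 s}{s - 24} = \frac{2 s}{-24 + s}$)
$\left(123279 + f{\left(-42 \right)}\right) \left(-443711 + 229^{2}\right) = \left(123279 + 2 \left(-42\right) \frac{1}{-24 - 42}\right) \left(-443711 + 229^{2}\right) = \left(123279 + 2 \left(-42\right) \frac{1}{-66}\right) \left(-443711 + 52441\right) = \left(123279 + 2 \left(-42\right) \left(- \frac{1}{66}\right)\right) \left(-391270\right) = \left(123279 + \frac{14}{11}\right) \left(-391270\right) = \frac{1356083}{11} \left(-391270\right) = -48235872310$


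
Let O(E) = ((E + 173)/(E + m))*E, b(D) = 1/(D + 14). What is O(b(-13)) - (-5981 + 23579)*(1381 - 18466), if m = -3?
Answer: 300661743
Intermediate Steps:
b(D) = 1/(14 + D)
O(E) = E*(173 + E)/(-3 + E) (O(E) = ((E + 173)/(E - 3))*E = ((173 + E)/(-3 + E))*E = E*(173 + E)/(-3 + E))
O(b(-13)) - (-5981 + 23579)*(1381 - 18466) = (173 + 1/(14 - 13))/((14 - 13)*(-3 + 1/(14 - 13))) - (-5981 + 23579)*(1381 - 18466) = (173 + 1/1)/(1*(-3 + 1/1)) - 17598*(-17085) = 1*(173 + 1)/(-3 + 1) - 1*(-300661830) = 1*174/(-2) + 300661830 = 1*(-1/2)*174 + 300661830 = -87 + 300661830 = 300661743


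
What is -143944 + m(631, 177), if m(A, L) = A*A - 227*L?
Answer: 214038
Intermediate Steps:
m(A, L) = A² - 227*L
-143944 + m(631, 177) = -143944 + (631² - 227*177) = -143944 + (398161 - 40179) = -143944 + 357982 = 214038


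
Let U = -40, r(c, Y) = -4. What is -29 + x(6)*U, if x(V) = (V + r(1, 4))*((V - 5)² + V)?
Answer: -589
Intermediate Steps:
x(V) = (-4 + V)*(V + (-5 + V)²) (x(V) = (V - 4)*((V - 5)² + V) = (-4 + V)*((-5 + V)² + V) = (-4 + V)*(V + (-5 + V)²))
-29 + x(6)*U = -29 + (-100 + 6³ - 13*6² + 61*6)*(-40) = -29 + (-100 + 216 - 13*36 + 366)*(-40) = -29 + (-100 + 216 - 468 + 366)*(-40) = -29 + 14*(-40) = -29 - 560 = -589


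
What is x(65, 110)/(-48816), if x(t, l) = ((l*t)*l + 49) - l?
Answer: -786439/48816 ≈ -16.110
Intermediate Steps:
x(t, l) = 49 - l + t*l**2 (x(t, l) = (t*l**2 + 49) - l = (49 + t*l**2) - l = 49 - l + t*l**2)
x(65, 110)/(-48816) = (49 - 1*110 + 65*110**2)/(-48816) = (49 - 110 + 65*12100)*(-1/48816) = (49 - 110 + 786500)*(-1/48816) = 786439*(-1/48816) = -786439/48816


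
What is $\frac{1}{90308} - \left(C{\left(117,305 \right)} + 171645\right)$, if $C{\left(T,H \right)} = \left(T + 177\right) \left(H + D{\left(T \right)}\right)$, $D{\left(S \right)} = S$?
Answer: $- \frac{26705249603}{90308} \approx -2.9571 \cdot 10^{5}$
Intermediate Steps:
$C{\left(T,H \right)} = \left(177 + T\right) \left(H + T\right)$ ($C{\left(T,H \right)} = \left(T + 177\right) \left(H + T\right) = \left(177 + T\right) \left(H + T\right)$)
$\frac{1}{90308} - \left(C{\left(117,305 \right)} + 171645\right) = \frac{1}{90308} - \left(\left(117^{2} + 177 \cdot 305 + 177 \cdot 117 + 305 \cdot 117\right) + 171645\right) = \frac{1}{90308} - \left(\left(13689 + 53985 + 20709 + 35685\right) + 171645\right) = \frac{1}{90308} - \left(124068 + 171645\right) = \frac{1}{90308} - 295713 = - \frac{26705249603}{90308}$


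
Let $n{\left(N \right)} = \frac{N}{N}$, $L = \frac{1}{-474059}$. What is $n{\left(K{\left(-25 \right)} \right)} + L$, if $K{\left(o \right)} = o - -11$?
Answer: $\frac{474058}{474059} \approx 1.0$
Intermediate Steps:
$K{\left(o \right)} = 11 + o$ ($K{\left(o \right)} = o + 11 = 11 + o$)
$L = - \frac{1}{474059} \approx -2.1094 \cdot 10^{-6}$
$n{\left(N \right)} = 1$
$n{\left(K{\left(-25 \right)} \right)} + L = 1 - \frac{1}{474059} = \frac{474058}{474059}$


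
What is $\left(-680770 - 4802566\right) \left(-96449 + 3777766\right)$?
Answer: $-20185898033512$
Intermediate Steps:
$\left(-680770 - 4802566\right) \left(-96449 + 3777766\right) = \left(-5483336\right) 3681317 = -20185898033512$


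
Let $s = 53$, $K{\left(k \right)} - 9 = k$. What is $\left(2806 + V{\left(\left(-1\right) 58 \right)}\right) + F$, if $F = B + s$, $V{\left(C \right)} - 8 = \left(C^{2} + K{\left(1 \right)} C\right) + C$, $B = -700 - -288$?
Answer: $5181$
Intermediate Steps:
$K{\left(k \right)} = 9 + k$
$B = -412$ ($B = -700 + 288 = -412$)
$V{\left(C \right)} = 8 + C^{2} + 11 C$ ($V{\left(C \right)} = 8 + \left(\left(C^{2} + \left(9 + 1\right) C\right) + C\right) = 8 + \left(\left(C^{2} + 10 C\right) + C\right) = 8 + \left(C^{2} + 11 C\right) = 8 + C^{2} + 11 C$)
$F = -359$ ($F = -412 + 53 = -359$)
$\left(2806 + V{\left(\left(-1\right) 58 \right)}\right) + F = \left(2806 + \left(8 + \left(\left(-1\right) 58\right)^{2} + 11 \left(\left(-1\right) 58\right)\right)\right) - 359 = \left(2806 + \left(8 + \left(-58\right)^{2} + 11 \left(-58\right)\right)\right) - 359 = \left(2806 + \left(8 + 3364 - 638\right)\right) - 359 = \left(2806 + 2734\right) - 359 = 5540 - 359 = 5181$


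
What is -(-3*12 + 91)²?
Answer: -3025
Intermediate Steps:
-(-3*12 + 91)² = -(-36 + 91)² = -1*55² = -1*3025 = -3025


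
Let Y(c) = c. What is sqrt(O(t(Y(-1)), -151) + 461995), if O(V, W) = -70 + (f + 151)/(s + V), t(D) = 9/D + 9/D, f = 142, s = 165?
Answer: 2*sqrt(50927451)/21 ≈ 679.65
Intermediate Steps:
t(D) = 18/D
O(V, W) = -70 + 293/(165 + V) (O(V, W) = -70 + (142 + 151)/(165 + V) = -70 + 293/(165 + V))
sqrt(O(t(Y(-1)), -151) + 461995) = sqrt((-11257 - 1260/(-1))/(165 + 18/(-1)) + 461995) = sqrt((-11257 - 1260*(-1))/(165 + 18*(-1)) + 461995) = sqrt((-11257 - 70*(-18))/(165 - 18) + 461995) = sqrt((-11257 + 1260)/147 + 461995) = sqrt((1/147)*(-9997) + 461995) = sqrt(-9997/147 + 461995) = sqrt(67903268/147) = 2*sqrt(50927451)/21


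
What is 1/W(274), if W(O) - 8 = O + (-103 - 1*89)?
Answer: 1/90 ≈ 0.011111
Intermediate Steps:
W(O) = -184 + O (W(O) = 8 + (O + (-103 - 1*89)) = 8 + (O + (-103 - 89)) = 8 + (O - 192) = 8 + (-192 + O) = -184 + O)
1/W(274) = 1/(-184 + 274) = 1/90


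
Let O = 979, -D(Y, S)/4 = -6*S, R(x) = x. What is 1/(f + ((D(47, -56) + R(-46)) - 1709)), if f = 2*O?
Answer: -1/1141 ≈ -0.00087642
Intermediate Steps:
D(Y, S) = 24*S (D(Y, S) = -(-24)*S = 24*S)
f = 1958 (f = 2*979 = 1958)
1/(f + ((D(47, -56) + R(-46)) - 1709)) = 1/(1958 + ((24*(-56) - 46) - 1709)) = 1/(1958 + ((-1344 - 46) - 1709)) = 1/(1958 + (-1390 - 1709)) = 1/(1958 - 3099) = 1/(-1141) = -1/1141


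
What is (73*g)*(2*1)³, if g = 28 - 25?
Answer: 1752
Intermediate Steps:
g = 3
(73*g)*(2*1)³ = (73*3)*(2*1)³ = 219*2³ = 219*8 = 1752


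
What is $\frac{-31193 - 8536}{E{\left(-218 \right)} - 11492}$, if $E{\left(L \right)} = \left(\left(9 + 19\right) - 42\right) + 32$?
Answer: $\frac{39729}{11474} \approx 3.4625$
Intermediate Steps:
$E{\left(L \right)} = 18$ ($E{\left(L \right)} = \left(28 - 42\right) + 32 = -14 + 32 = 18$)
$\frac{-31193 - 8536}{E{\left(-218 \right)} - 11492} = \frac{-31193 - 8536}{18 - 11492} = - \frac{39729}{-11474} = \left(-39729\right) \left(- \frac{1}{11474}\right) = \frac{39729}{11474}$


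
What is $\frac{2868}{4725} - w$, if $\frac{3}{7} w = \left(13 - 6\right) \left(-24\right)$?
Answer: $\frac{618356}{1575} \approx 392.61$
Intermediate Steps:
$w = -392$ ($w = \frac{7 \left(13 - 6\right) \left(-24\right)}{3} = \frac{7 \cdot 7 \left(-24\right)}{3} = \frac{7}{3} \left(-168\right) = -392$)
$\frac{2868}{4725} - w = \frac{2868}{4725} - -392 = 2868 \cdot \frac{1}{4725} + 392 = \frac{956}{1575} + 392 = \frac{618356}{1575}$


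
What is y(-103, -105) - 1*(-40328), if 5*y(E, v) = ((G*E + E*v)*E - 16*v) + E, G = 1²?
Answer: -900119/5 ≈ -1.8002e+5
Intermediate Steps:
G = 1
y(E, v) = -16*v/5 + E/5 + E*(E + E*v)/5 (y(E, v) = (((1*E + E*v)*E - 16*v) + E)/5 = (((E + E*v)*E - 16*v) + E)/5 = ((E*(E + E*v) - 16*v) + E)/5 = ((-16*v + E*(E + E*v)) + E)/5 = (E - 16*v + E*(E + E*v))/5 = -16*v/5 + E/5 + E*(E + E*v)/5)
y(-103, -105) - 1*(-40328) = (-16/5*(-105) + (⅕)*(-103) + (⅕)*(-103)² + (⅕)*(-105)*(-103)²) - 1*(-40328) = (336 - 103/5 + (⅕)*10609 + (⅕)*(-105)*10609) + 40328 = (336 - 103/5 + 10609/5 - 222789) + 40328 = -1101759/5 + 40328 = -900119/5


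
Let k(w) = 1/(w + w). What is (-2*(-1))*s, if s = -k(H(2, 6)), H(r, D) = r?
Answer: -½ ≈ -0.50000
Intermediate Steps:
k(w) = 1/(2*w)
s = -¼ (s = -1/(2*2) = -1*¼ = -¼ ≈ -0.25000)
(-2*(-1))*s = -2*(-1)*(-¼) = 2*(-¼) = -½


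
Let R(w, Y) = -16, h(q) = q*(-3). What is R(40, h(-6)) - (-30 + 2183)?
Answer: -2169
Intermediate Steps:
h(q) = -3*q
R(40, h(-6)) - (-30 + 2183) = -16 - (-30 + 2183) = -16 - 1*2153 = -16 - 2153 = -2169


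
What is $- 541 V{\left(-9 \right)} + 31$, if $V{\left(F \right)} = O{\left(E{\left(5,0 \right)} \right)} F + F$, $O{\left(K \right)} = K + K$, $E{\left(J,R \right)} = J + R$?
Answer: $53590$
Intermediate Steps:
$O{\left(K \right)} = 2 K$
$V{\left(F \right)} = 11 F$ ($V{\left(F \right)} = 2 \left(5 + 0\right) F + F = 2 \cdot 5 F + F = 10 F + F = 11 F$)
$- 541 V{\left(-9 \right)} + 31 = - 541 \cdot 11 \left(-9\right) + 31 = \left(-541\right) \left(-99\right) + 31 = 53559 + 31 = 53590$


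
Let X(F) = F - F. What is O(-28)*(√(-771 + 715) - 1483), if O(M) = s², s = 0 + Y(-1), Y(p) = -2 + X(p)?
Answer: -5932 + 8*I*√14 ≈ -5932.0 + 29.933*I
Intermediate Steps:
X(F) = 0
Y(p) = -2 (Y(p) = -2 + 0 = -2)
s = -2 (s = 0 - 2 = -2)
O(M) = 4 (O(M) = (-2)² = 4)
O(-28)*(√(-771 + 715) - 1483) = 4*(√(-771 + 715) - 1483) = 4*(√(-56) - 1483) = 4*(2*I*√14 - 1483) = 4*(-1483 + 2*I*√14) = -5932 + 8*I*√14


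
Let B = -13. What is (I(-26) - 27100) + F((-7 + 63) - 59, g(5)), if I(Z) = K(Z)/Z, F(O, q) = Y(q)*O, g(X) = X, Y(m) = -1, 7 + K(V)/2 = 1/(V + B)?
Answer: -13737905/507 ≈ -27096.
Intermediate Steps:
K(V) = -14 + 2/(-13 + V) (K(V) = -14 + 2/(V - 13) = -14 + 2/(-13 + V))
F(O, q) = -O
I(Z) = 2*(92 - 7*Z)/(Z*(-13 + Z)) (I(Z) = (2*(92 - 7*Z)/(-13 + Z))/Z = 2*(92 - 7*Z)/(Z*(-13 + Z)))
(I(-26) - 27100) + F((-7 + 63) - 59, g(5)) = (2*(92 - 7*(-26))/(-26*(-13 - 26)) - 27100) - ((-7 + 63) - 59) = (2*(-1/26)*(92 + 182)/(-39) - 27100) - (56 - 59) = (2*(-1/26)*(-1/39)*274 - 27100) - 1*(-3) = (274/507 - 27100) + 3 = -13739426/507 + 3 = -13737905/507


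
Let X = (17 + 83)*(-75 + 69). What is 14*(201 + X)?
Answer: -5586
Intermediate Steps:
X = -600 (X = 100*(-6) = -600)
14*(201 + X) = 14*(201 - 600) = 14*(-399) = -5586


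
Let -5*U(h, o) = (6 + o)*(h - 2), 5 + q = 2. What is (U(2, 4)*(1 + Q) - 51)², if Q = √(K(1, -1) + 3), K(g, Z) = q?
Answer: 2601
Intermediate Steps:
q = -3 (q = -5 + 2 = -3)
K(g, Z) = -3
U(h, o) = -(-2 + h)*(6 + o)/5 (U(h, o) = -(6 + o)*(h - 2)/5 = -(6 + o)*(-2 + h)/5 = -(-2 + h)*(6 + o)/5)
Q = 0 (Q = √(-3 + 3) = √0 = 0)
(U(2, 4)*(1 + Q) - 51)² = ((12/5 - 6/5*2 + (⅖)*4 - ⅕*2*4)*(1 + 0) - 51)² = ((12/5 - 12/5 + 8/5 - 8/5)*1 - 51)² = (0*1 - 51)² = (0 - 51)² = (-51)² = 2601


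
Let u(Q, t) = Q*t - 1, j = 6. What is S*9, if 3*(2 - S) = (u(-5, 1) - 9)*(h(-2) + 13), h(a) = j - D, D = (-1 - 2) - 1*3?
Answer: 1143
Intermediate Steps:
D = -6 (D = -3 - 3 = -6)
h(a) = 12 (h(a) = 6 - 1*(-6) = 6 + 6 = 12)
u(Q, t) = -1 + Q*t
S = 127 (S = 2 - ((-1 - 5*1) - 9)*(12 + 13)/3 = 2 - ((-1 - 5) - 9)*25/3 = 2 - (-6 - 9)*25/3 = 2 - (-5)*25 = 2 - 1/3*(-375) = 2 + 125 = 127)
S*9 = 127*9 = 1143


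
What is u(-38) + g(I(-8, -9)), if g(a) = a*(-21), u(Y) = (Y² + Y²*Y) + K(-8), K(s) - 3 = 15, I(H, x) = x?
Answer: -53221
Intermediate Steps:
K(s) = 18 (K(s) = 3 + 15 = 18)
u(Y) = 18 + Y² + Y³ (u(Y) = (Y² + Y²*Y) + 18 = (Y² + Y³) + 18 = 18 + Y² + Y³)
g(a) = -21*a
u(-38) + g(I(-8, -9)) = (18 + (-38)² + (-38)³) - 21*(-9) = (18 + 1444 - 54872) + 189 = -53410 + 189 = -53221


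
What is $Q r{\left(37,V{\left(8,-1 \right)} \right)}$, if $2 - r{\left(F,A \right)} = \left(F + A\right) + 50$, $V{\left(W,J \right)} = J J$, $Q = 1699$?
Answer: $-146114$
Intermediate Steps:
$V{\left(W,J \right)} = J^{2}$
$r{\left(F,A \right)} = -48 - A - F$ ($r{\left(F,A \right)} = 2 - \left(\left(F + A\right) + 50\right) = 2 - \left(\left(A + F\right) + 50\right) = 2 - \left(50 + A + F\right) = -48 - A - F$)
$Q r{\left(37,V{\left(8,-1 \right)} \right)} = 1699 \left(-48 - \left(-1\right)^{2} - 37\right) = 1699 \left(-48 - 1 - 37\right) = 1699 \left(-86\right) = -146114$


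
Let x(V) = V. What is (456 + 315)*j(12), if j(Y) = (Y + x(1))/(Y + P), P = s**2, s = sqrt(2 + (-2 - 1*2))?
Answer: 10023/10 ≈ 1002.3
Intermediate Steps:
s = I*sqrt(2) (s = sqrt(2 + (-2 - 2)) = sqrt(2 - 4) = sqrt(-2) = I*sqrt(2) ≈ 1.4142*I)
P = -2 (P = (I*sqrt(2))**2 = -2)
j(Y) = (1 + Y)/(-2 + Y) (j(Y) = (Y + 1)/(Y - 2) = (1 + Y)/(-2 + Y))
(456 + 315)*j(12) = (456 + 315)*((1 + 12)/(-2 + 12)) = 771*(13/10) = 10023/10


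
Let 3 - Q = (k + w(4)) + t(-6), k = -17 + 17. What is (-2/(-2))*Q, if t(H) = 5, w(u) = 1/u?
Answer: -9/4 ≈ -2.2500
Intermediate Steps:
k = 0
Q = -9/4 (Q = 3 - ((0 + 1/4) + 5) = 3 - ((0 + ¼) + 5) = 3 - (¼ + 5) = 3 - 1*21/4 = 3 - 21/4 = -9/4 ≈ -2.2500)
(-2/(-2))*Q = -2/(-2)*(-9/4) = -2*(-½)*(-9/4) = 1*(-9/4) = -9/4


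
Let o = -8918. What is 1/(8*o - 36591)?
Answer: -1/107935 ≈ -9.2648e-6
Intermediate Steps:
1/(8*o - 36591) = 1/(8*(-8918) - 36591) = 1/(-71344 - 36591) = 1/(-107935) = -1/107935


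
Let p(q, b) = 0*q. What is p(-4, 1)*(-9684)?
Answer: 0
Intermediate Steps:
p(q, b) = 0
p(-4, 1)*(-9684) = 0*(-9684) = 0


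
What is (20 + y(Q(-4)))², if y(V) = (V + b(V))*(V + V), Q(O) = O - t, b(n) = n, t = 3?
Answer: 46656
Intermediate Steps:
Q(O) = -3 + O (Q(O) = O - 1*3 = O - 3 = -3 + O)
y(V) = 4*V² (y(V) = (V + V)*(V + V) = (2*V)*(2*V) = 4*V²)
(20 + y(Q(-4)))² = (20 + 4*(-3 - 4)²)² = (20 + 4*(-7)²)² = (20 + 4*49)² = (20 + 196)² = 216² = 46656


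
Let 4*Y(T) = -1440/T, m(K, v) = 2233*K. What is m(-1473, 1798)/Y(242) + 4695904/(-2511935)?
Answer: 66648995938433/30143220 ≈ 2.2111e+6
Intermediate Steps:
Y(T) = -360/T (Y(T) = (-1440/T)/4 = -360/T)
m(-1473, 1798)/Y(242) + 4695904/(-2511935) = (2233*(-1473))/((-360/242)) + 4695904/(-2511935) = -3289209/((-360*1/242)) + 4695904*(-1/2511935) = -3289209/(-180/121) - 4695904/2511935 = -3289209*(-121/180) - 4695904/2511935 = 132664763/60 - 4695904/2511935 = 66648995938433/30143220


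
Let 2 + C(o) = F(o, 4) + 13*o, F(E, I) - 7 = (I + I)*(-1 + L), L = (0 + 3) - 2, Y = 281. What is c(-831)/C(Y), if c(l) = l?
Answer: -831/3658 ≈ -0.22717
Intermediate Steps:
L = 1 (L = 3 - 2 = 1)
F(E, I) = 7 (F(E, I) = 7 + (I + I)*(-1 + 1) = 7 + (2*I)*0 = 7 + 0 = 7)
C(o) = 5 + 13*o (C(o) = -2 + (7 + 13*o) = 5 + 13*o)
c(-831)/C(Y) = -831/(5 + 13*281) = -831/(5 + 3653) = -831/3658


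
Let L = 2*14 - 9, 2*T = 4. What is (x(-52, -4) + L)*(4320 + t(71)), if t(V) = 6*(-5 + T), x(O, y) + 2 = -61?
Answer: -189288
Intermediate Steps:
T = 2 (T = (½)*4 = 2)
x(O, y) = -63 (x(O, y) = -2 - 61 = -63)
L = 19 (L = 28 - 9 = 19)
t(V) = -18 (t(V) = 6*(-5 + 2) = 6*(-3) = -18)
(x(-52, -4) + L)*(4320 + t(71)) = (-63 + 19)*(4320 - 18) = -44*4302 = -189288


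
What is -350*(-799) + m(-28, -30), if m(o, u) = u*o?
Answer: 280490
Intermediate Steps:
m(o, u) = o*u
-350*(-799) + m(-28, -30) = -350*(-799) - 28*(-30) = 279650 + 840 = 280490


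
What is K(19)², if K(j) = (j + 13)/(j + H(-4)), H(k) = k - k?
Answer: 1024/361 ≈ 2.8366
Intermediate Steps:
H(k) = 0
K(j) = (13 + j)/j (K(j) = (j + 13)/(j + 0) = (13 + j)/j)
K(19)² = ((13 + 19)/19)² = ((1/19)*32)² = (32/19)² = 1024/361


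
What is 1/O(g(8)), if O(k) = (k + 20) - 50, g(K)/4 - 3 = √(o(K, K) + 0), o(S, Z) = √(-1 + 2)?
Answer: -1/14 ≈ -0.071429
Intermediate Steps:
o(S, Z) = 1 (o(S, Z) = √1 = 1)
g(K) = 16 (g(K) = 12 + 4*√(1 + 0) = 12 + 4*√1 = 12 + 4*1 = 12 + 4 = 16)
O(k) = -30 + k (O(k) = (20 + k) - 50 = -30 + k)
1/O(g(8)) = 1/(-30 + 16) = 1/(-14) = -1/14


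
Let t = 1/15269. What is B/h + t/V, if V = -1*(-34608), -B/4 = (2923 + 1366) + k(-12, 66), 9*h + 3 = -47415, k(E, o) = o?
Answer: 1972552028809/596596964208 ≈ 3.3063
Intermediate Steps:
t = 1/15269 ≈ 6.5492e-5
h = -15806/3 (h = -1/3 + (1/9)*(-47415) = -1/3 - 15805/3 = -15806/3 ≈ -5268.7)
B = -17420 (B = -4*((2923 + 1366) + 66) = -4*(4289 + 66) = -4*4355 = -17420)
V = 34608
B/h + t/V = -17420/(-15806/3) + (1/15269)/34608 = -17420*(-3/15806) + (1/15269)*(1/34608) = 26130/7903 + 1/528429552 = 1972552028809/596596964208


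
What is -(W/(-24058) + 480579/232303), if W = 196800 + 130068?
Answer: 32185323711/2794372787 ≈ 11.518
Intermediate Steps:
W = 326868
-(W/(-24058) + 480579/232303) = -(326868/(-24058) + 480579/232303) = -(326868*(-1/24058) + 480579*(1/232303)) = -(-163434/12029 + 480579/232303) = -1*(-32185323711/2794372787) = 32185323711/2794372787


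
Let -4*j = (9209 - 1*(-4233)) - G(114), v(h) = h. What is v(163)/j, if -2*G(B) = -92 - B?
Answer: -652/13339 ≈ -0.048879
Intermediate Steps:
G(B) = 46 + B/2 (G(B) = -(-92 - B)/2 = 46 + B/2)
j = -13339/4 (j = -((9209 - 1*(-4233)) - (46 + (1/2)*114))/4 = -((9209 + 4233) - (46 + 57))/4 = -(13442 - 1*103)/4 = -(13442 - 103)/4 = -1/4*13339 = -13339/4 ≈ -3334.8)
v(163)/j = 163/(-13339/4) = 163*(-4/13339) = -652/13339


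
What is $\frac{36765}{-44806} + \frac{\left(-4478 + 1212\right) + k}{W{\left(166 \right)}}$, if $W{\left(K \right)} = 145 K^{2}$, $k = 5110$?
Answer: $- \frac{853583413}{1040859010} \approx -0.82008$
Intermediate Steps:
$\frac{36765}{-44806} + \frac{\left(-4478 + 1212\right) + k}{W{\left(166 \right)}} = \frac{36765}{-44806} + \frac{\left(-4478 + 1212\right) + 5110}{145 \cdot 166^{2}} = 36765 \left(- \frac{1}{44806}\right) + \frac{-3266 + 5110}{145 \cdot 27556} = - \frac{855}{1042} + \frac{1844}{3995620} = - \frac{855}{1042} + 1844 \cdot \frac{1}{3995620} = - \frac{855}{1042} + \frac{461}{998905} = - \frac{853583413}{1040859010}$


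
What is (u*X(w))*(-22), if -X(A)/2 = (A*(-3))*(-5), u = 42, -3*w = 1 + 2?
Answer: -27720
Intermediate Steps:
w = -1 (w = -(1 + 2)/3 = -1/3*3 = -1)
X(A) = -30*A (X(A) = -2*A*(-3)*(-5) = -2*(-3*A)*(-5) = -30*A)
(u*X(w))*(-22) = (42*(-30*(-1)))*(-22) = (42*30)*(-22) = 1260*(-22) = -27720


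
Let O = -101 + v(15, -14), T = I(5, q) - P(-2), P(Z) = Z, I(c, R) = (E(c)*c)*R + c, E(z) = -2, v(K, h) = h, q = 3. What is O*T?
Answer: 2645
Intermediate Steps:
I(c, R) = c - 2*R*c (I(c, R) = (-2*c)*R + c = -2*R*c + c = c - 2*R*c)
T = -23 (T = 5*(1 - 2*3) - 1*(-2) = 5*(1 - 6) + 2 = 5*(-5) + 2 = -25 + 2 = -23)
O = -115 (O = -101 - 14 = -115)
O*T = -115*(-23) = 2645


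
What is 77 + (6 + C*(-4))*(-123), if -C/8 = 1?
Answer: -4597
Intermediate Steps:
C = -8 (C = -8*1 = -8)
77 + (6 + C*(-4))*(-123) = 77 + (6 - 8*(-4))*(-123) = 77 + (6 + 32)*(-123) = 77 + 38*(-123) = 77 - 4674 = -4597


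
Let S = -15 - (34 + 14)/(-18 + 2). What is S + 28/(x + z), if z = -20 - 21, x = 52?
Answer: -104/11 ≈ -9.4545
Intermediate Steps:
z = -41
S = -12 (S = -15 - 48/(-16) = -15 - 48*(-1)/16 = -15 - 1*(-3) = -15 + 3 = -12)
S + 28/(x + z) = -12 + 28/(52 - 41) = -12 + 28/11 = -104/11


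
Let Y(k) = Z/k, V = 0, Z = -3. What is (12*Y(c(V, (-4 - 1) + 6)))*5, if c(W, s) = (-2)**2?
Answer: -45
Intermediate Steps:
c(W, s) = 4
Y(k) = -3/k
(12*Y(c(V, (-4 - 1) + 6)))*5 = (12*(-3/4))*5 = -9*5 = -45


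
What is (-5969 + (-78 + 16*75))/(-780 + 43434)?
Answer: -4847/42654 ≈ -0.11364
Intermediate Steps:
(-5969 + (-78 + 16*75))/(-780 + 43434) = (-5969 + (-78 + 1200))/42654 = (-5969 + 1122)*(1/42654) = -4847*1/42654 = -4847/42654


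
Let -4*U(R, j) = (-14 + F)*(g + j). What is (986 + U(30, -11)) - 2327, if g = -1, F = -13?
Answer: -1422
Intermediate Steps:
U(R, j) = -27/4 + 27*j/4 (U(R, j) = -(-14 - 13)*(-1 + j)/4 = -(-27)*(-1 + j)/4 = -(27 - 27*j)/4 = -27/4 + 27*j/4)
(986 + U(30, -11)) - 2327 = (986 + (-27/4 + (27/4)*(-11))) - 2327 = (986 + (-27/4 - 297/4)) - 2327 = (986 - 81) - 2327 = 905 - 2327 = -1422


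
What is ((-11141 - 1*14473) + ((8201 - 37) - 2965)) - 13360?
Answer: -33775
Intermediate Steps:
((-11141 - 1*14473) + ((8201 - 37) - 2965)) - 13360 = ((-11141 - 14473) + (8164 - 2965)) - 13360 = (-25614 + 5199) - 13360 = -20415 - 13360 = -33775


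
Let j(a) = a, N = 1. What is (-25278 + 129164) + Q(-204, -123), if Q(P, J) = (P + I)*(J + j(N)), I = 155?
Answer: 109864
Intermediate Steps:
Q(P, J) = (1 + J)*(155 + P) (Q(P, J) = (P + 155)*(J + 1) = (155 + P)*(1 + J) = (1 + J)*(155 + P))
(-25278 + 129164) + Q(-204, -123) = (-25278 + 129164) + (155 - 204 + 155*(-123) - 123*(-204)) = 103886 + (155 - 204 - 19065 + 25092) = 103886 + 5978 = 109864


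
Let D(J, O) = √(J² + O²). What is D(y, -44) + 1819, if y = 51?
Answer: 1819 + √4537 ≈ 1886.4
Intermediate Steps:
D(y, -44) + 1819 = √(51² + (-44)²) + 1819 = √(2601 + 1936) + 1819 = √4537 + 1819 = 1819 + √4537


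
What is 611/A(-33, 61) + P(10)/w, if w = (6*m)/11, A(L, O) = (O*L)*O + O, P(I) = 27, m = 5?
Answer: 6072179/613660 ≈ 9.8950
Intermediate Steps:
A(L, O) = O + L*O² (A(L, O) = (L*O)*O + O = L*O² + O = O + L*O²)
w = 30/11 (w = (6*5)/11 = 30*(1/11) = 30/11 ≈ 2.7273)
611/A(-33, 61) + P(10)/w = 611/((61*(1 - 33*61))) + 27/(30/11) = 611/((61*(1 - 2013))) + 27*(11/30) = 611/((61*(-2012))) + 99/10 = 611/(-122732) + 99/10 = 611*(-1/122732) + 99/10 = -611/122732 + 99/10 = 6072179/613660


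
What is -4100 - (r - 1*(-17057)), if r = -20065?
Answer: -1092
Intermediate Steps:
-4100 - (r - 1*(-17057)) = -4100 - (-20065 - 1*(-17057)) = -4100 - (-20065 + 17057) = -4100 - 1*(-3008) = -4100 + 3008 = -1092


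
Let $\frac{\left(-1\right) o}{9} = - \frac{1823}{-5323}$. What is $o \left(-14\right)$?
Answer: $\frac{229698}{5323} \approx 43.152$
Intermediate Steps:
$o = - \frac{16407}{5323}$ ($o = - 9 \left(- \frac{1823}{-5323}\right) = - 9 \left(\left(-1823\right) \left(- \frac{1}{5323}\right)\right) = \left(-9\right) \frac{1823}{5323} = - \frac{16407}{5323} \approx -3.0823$)
$o \left(-14\right) = \left(- \frac{16407}{5323}\right) \left(-14\right) = \frac{229698}{5323}$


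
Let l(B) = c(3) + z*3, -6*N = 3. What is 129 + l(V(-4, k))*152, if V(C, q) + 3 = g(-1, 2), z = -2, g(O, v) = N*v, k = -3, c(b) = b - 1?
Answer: -479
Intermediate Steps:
c(b) = -1 + b
N = -1/2 (N = -1/6*3 = -1/2 ≈ -0.50000)
g(O, v) = -v/2
V(C, q) = -4 (V(C, q) = -3 - 1/2*2 = -3 - 1 = -4)
l(B) = -4 (l(B) = (-1 + 3) - 2*3 = 2 - 6 = -4)
129 + l(V(-4, k))*152 = 129 - 4*152 = 129 - 608 = -479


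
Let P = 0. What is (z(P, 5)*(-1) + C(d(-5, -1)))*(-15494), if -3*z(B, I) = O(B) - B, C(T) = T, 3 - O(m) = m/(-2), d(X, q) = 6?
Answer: -108458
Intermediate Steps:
O(m) = 3 + m/2 (O(m) = 3 - m/(-2) = 3 - m*(-1)/2 = 3 - (-1)*m/2 = 3 + m/2)
z(B, I) = -1 + B/6 (z(B, I) = -((3 + B/2) - B)/3 = -(3 - B/2)/3 = -1 + B/6)
(z(P, 5)*(-1) + C(d(-5, -1)))*(-15494) = ((-1 + (⅙)*0)*(-1) + 6)*(-15494) = ((-1 + 0)*(-1) + 6)*(-15494) = (-1*(-1) + 6)*(-15494) = (1 + 6)*(-15494) = 7*(-15494) = -108458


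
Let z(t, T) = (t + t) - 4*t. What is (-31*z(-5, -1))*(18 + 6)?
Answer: -7440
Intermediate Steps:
z(t, T) = -2*t (z(t, T) = 2*t - 4*t = -2*t)
(-31*z(-5, -1))*(18 + 6) = (-(-62)*(-5))*(18 + 6) = -31*10*24 = -310*24 = -7440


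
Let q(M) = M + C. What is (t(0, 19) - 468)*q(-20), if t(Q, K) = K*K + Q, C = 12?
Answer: 856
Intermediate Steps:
t(Q, K) = Q + K² (t(Q, K) = K² + Q = Q + K²)
q(M) = 12 + M (q(M) = M + 12 = 12 + M)
(t(0, 19) - 468)*q(-20) = ((0 + 19²) - 468)*(12 - 20) = ((0 + 361) - 468)*(-8) = (361 - 468)*(-8) = -107*(-8) = 856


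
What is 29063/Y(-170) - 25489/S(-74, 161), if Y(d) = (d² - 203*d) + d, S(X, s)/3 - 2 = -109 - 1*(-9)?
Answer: 90026049/1032920 ≈ 87.157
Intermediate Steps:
S(X, s) = -294 (S(X, s) = 6 + 3*(-109 - 1*(-9)) = 6 + 3*(-109 + 9) = 6 + 3*(-100) = 6 - 300 = -294)
Y(d) = d² - 202*d
29063/Y(-170) - 25489/S(-74, 161) = 29063/((-170*(-202 - 170))) - 25489/(-294) = 29063/((-170*(-372))) - 25489*(-1/294) = 29063/63240 + 25489/294 = 90026049/1032920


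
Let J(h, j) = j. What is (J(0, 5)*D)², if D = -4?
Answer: 400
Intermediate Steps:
(J(0, 5)*D)² = (5*(-4))² = (-20)² = 400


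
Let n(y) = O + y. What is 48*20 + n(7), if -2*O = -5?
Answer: 1939/2 ≈ 969.50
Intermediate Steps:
O = 5/2 (O = -1/2*(-5) = 5/2 ≈ 2.5000)
n(y) = 5/2 + y
48*20 + n(7) = 48*20 + (5/2 + 7) = 960 + 19/2 = 1939/2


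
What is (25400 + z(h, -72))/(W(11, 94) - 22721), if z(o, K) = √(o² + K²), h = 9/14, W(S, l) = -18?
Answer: -25400/22739 - 9*√12545/318346 ≈ -1.1202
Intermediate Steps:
h = 9/14 (h = 9*(1/14) = 9/14 ≈ 0.64286)
z(o, K) = √(K² + o²)
(25400 + z(h, -72))/(W(11, 94) - 22721) = (25400 + √((-72)² + (9/14)²))/(-18 - 22721) = (25400 + √(5184 + 81/196))/(-22739) = (25400 + √(1016145/196))*(-1/22739) = (25400 + 9*√12545/14)*(-1/22739) = -25400/22739 - 9*√12545/318346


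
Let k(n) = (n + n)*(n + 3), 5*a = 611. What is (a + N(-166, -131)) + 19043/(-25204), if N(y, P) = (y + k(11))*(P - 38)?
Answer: -3008923531/126020 ≈ -23877.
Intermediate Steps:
a = 611/5 (a = (1/5)*611 = 611/5 ≈ 122.20)
k(n) = 2*n*(3 + n) (k(n) = (2*n)*(3 + n) = 2*n*(3 + n))
N(y, P) = (-38 + P)*(308 + y) (N(y, P) = (y + 2*11*(3 + 11))*(P - 38) = (y + 2*11*14)*(-38 + P) = (y + 308)*(-38 + P) = (308 + y)*(-38 + P) = (-38 + P)*(308 + y))
(a + N(-166, -131)) + 19043/(-25204) = (611/5 + (-11704 - 38*(-166) + 308*(-131) - 131*(-166))) + 19043/(-25204) = (611/5 + (-11704 + 6308 - 40348 + 21746)) + 19043*(-1/25204) = (611/5 - 23998) - 19043/25204 = -119379/5 - 19043/25204 = -3008923531/126020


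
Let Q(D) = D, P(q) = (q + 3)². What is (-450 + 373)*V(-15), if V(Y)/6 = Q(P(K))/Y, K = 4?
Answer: 7546/5 ≈ 1509.2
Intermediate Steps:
P(q) = (3 + q)²
V(Y) = 294/Y (V(Y) = 6*((3 + 4)²/Y) = 6*(7²/Y) = 6*(49/Y) = 294/Y)
(-450 + 373)*V(-15) = (-450 + 373)*(294/(-15)) = -22638*(-1)/15 = -77*(-98/5) = 7546/5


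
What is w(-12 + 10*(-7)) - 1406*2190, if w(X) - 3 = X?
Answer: -3079219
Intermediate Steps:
w(X) = 3 + X
w(-12 + 10*(-7)) - 1406*2190 = (3 + (-12 + 10*(-7))) - 1406*2190 = (3 + (-12 - 70)) - 3079140 = (3 - 82) - 3079140 = -79 - 3079140 = -3079219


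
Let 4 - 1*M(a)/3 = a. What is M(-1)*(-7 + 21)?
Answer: 210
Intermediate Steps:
M(a) = 12 - 3*a
M(-1)*(-7 + 21) = (12 - 3*(-1))*(-7 + 21) = (12 + 3)*14 = 15*14 = 210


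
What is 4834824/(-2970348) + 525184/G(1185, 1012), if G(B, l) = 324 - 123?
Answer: 129917287034/49753329 ≈ 2611.2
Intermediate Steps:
G(B, l) = 201
4834824/(-2970348) + 525184/G(1185, 1012) = 4834824/(-2970348) + 525184/201 = 4834824*(-1/2970348) + 525184*(1/201) = -402902/247529 + 525184/201 = 129917287034/49753329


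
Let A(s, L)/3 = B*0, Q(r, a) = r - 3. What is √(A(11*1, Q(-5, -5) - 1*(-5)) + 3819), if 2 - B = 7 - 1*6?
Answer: √3819 ≈ 61.798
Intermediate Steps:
Q(r, a) = -3 + r
B = 1 (B = 2 - (7 - 1*6) = 2 - (7 - 6) = 2 - 1*1 = 2 - 1 = 1)
A(s, L) = 0 (A(s, L) = 3*(1*0) = 3*0 = 0)
√(A(11*1, Q(-5, -5) - 1*(-5)) + 3819) = √(0 + 3819) = √3819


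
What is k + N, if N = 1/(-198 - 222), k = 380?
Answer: 159599/420 ≈ 380.00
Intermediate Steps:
N = -1/420 (N = 1/(-420) = -1/420 ≈ -0.0023810)
k + N = 380 - 1/420 = 159599/420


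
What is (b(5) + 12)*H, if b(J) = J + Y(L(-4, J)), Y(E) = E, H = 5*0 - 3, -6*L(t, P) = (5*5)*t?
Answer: -101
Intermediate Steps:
L(t, P) = -25*t/6 (L(t, P) = -5*5*t/6 = -25*t/6)
H = -3 (H = 0 - 3 = -3)
b(J) = 50/3 + J (b(J) = J - 25/6*(-4) = J + 50/3 = 50/3 + J)
(b(5) + 12)*H = ((50/3 + 5) + 12)*(-3) = (65/3 + 12)*(-3) = (101/3)*(-3) = -101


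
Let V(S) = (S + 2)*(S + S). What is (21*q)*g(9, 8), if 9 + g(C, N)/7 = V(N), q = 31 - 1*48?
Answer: -377349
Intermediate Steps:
V(S) = 2*S*(2 + S) (V(S) = (2 + S)*(2*S) = 2*S*(2 + S))
q = -17 (q = 31 - 48 = -17)
g(C, N) = -63 + 14*N*(2 + N) (g(C, N) = -63 + 7*(2*N*(2 + N)) = -63 + 14*N*(2 + N))
(21*q)*g(9, 8) = (21*(-17))*(-63 + 14*8*(2 + 8)) = -357*(-63 + 14*8*10) = -357*(-63 + 1120) = -357*1057 = -377349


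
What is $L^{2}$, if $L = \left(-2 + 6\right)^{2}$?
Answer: $256$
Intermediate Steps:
$L = 16$ ($L = 4^{2} = 16$)
$L^{2} = 16^{2} = 256$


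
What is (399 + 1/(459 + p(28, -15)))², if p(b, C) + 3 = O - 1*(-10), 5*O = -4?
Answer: 861330630241/5410276 ≈ 1.5920e+5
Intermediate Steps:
O = -⅘ (O = (⅕)*(-4) = -⅘ ≈ -0.80000)
p(b, C) = 31/5 (p(b, C) = -3 + (-⅘ - 1*(-10)) = -3 + (-⅘ + 10) = -3 + 46/5 = 31/5)
(399 + 1/(459 + p(28, -15)))² = (399 + 1/(459 + 31/5))² = (399 + 1/(2326/5))² = (399 + 5/2326)² = (928079/2326)² = 861330630241/5410276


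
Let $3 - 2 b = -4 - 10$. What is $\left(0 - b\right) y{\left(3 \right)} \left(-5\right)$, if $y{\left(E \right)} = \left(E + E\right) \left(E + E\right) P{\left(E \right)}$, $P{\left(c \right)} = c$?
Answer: $4590$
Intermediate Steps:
$b = \frac{17}{2}$ ($b = \frac{3}{2} - \frac{-4 - 10}{2} = \frac{3}{2} - -7 = \frac{3}{2} + 7 = \frac{17}{2} \approx 8.5$)
$y{\left(E \right)} = 4 E^{3}$ ($y{\left(E \right)} = \left(E + E\right) \left(E + E\right) E = 2 E 2 E E = 4 E^{2} E = 4 E^{3}$)
$\left(0 - b\right) y{\left(3 \right)} \left(-5\right) = \left(0 - \frac{17}{2}\right) 4 \cdot 3^{3} \left(-5\right) = \left(0 - \frac{17}{2}\right) 4 \cdot 27 \left(-5\right) = \left(- \frac{17}{2}\right) 108 \left(-5\right) = \left(-918\right) \left(-5\right) = 4590$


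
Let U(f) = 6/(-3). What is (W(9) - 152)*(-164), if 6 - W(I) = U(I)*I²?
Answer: -2624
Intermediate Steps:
U(f) = -2 (U(f) = 6*(-⅓) = -2)
W(I) = 6 + 2*I² (W(I) = 6 - (-2)*I² = 6 + 2*I²)
(W(9) - 152)*(-164) = ((6 + 2*9²) - 152)*(-164) = ((6 + 2*81) - 152)*(-164) = ((6 + 162) - 152)*(-164) = (168 - 152)*(-164) = 16*(-164) = -2624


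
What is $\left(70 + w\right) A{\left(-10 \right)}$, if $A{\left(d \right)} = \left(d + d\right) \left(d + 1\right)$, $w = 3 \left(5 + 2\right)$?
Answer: $16380$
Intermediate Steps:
$w = 21$ ($w = 3 \cdot 7 = 21$)
$A{\left(d \right)} = 2 d \left(1 + d\right)$
$\left(70 + w\right) A{\left(-10 \right)} = \left(70 + 21\right) 2 \left(-10\right) \left(1 - 10\right) = 91 \cdot 2 \left(-10\right) \left(-9\right) = 91 \cdot 180 = 16380$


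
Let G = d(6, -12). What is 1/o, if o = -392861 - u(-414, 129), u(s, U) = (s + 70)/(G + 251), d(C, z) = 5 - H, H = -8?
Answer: -33/12964370 ≈ -2.5454e-6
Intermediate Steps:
d(C, z) = 13 (d(C, z) = 5 - 1*(-8) = 5 + 8 = 13)
G = 13
u(s, U) = 35/132 + s/264 (u(s, U) = (s + 70)/(13 + 251) = (70 + s)/264 = (70 + s)*(1/264) = 35/132 + s/264)
o = -12964370/33 (o = -392861 - (35/132 + (1/264)*(-414)) = -392861 - (35/132 - 69/44) = -392861 - 1*(-43/33) = -392861 + 43/33 = -12964370/33 ≈ -3.9286e+5)
1/o = 1/(-12964370/33) = -33/12964370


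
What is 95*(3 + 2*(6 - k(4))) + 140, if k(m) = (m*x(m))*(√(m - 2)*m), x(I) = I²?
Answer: 1565 - 48640*√2 ≈ -67222.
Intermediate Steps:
k(m) = m⁴*√(-2 + m) (k(m) = (m*m²)*(√(m - 2)*m) = m³*(√(-2 + m)*m) = m³*(m*√(-2 + m)) = m⁴*√(-2 + m))
95*(3 + 2*(6 - k(4))) + 140 = 95*(3 + 2*(6 - 4⁴*√(-2 + 4))) + 140 = 95*(3 + 2*(6 - 256*√2)) + 140 = 95*(3 + (12 - 512*√2)) + 140 = 95*(15 - 512*√2) + 140 = (1425 - 48640*√2) + 140 = 1565 - 48640*√2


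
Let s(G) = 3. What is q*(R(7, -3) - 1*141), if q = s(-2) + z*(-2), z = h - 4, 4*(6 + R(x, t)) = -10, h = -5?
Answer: -6279/2 ≈ -3139.5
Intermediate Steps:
R(x, t) = -17/2 (R(x, t) = -6 + (¼)*(-10) = -6 - 5/2 = -17/2)
z = -9 (z = -5 - 4 = -9)
q = 21 (q = 3 - 9*(-2) = 3 + 18 = 21)
q*(R(7, -3) - 1*141) = 21*(-17/2 - 1*141) = 21*(-17/2 - 141) = 21*(-299/2) = -6279/2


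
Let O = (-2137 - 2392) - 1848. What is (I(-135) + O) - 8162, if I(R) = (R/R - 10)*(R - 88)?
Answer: -12532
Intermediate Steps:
I(R) = 792 - 9*R (I(R) = (1 - 10)*(-88 + R) = -9*(-88 + R) = 792 - 9*R)
O = -6377 (O = -4529 - 1848 = -6377)
(I(-135) + O) - 8162 = ((792 - 9*(-135)) - 6377) - 8162 = ((792 + 1215) - 6377) - 8162 = (2007 - 6377) - 8162 = -4370 - 8162 = -12532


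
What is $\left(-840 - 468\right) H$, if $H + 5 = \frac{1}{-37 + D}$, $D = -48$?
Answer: $\frac{557208}{85} \approx 6555.4$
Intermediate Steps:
$H = - \frac{426}{85}$ ($H = -5 + \frac{1}{-37 - 48} = -5 + \frac{1}{-85} = -5 - \frac{1}{85} = - \frac{426}{85} \approx -5.0118$)
$\left(-840 - 468\right) H = \left(-840 - 468\right) \left(- \frac{426}{85}\right) = \left(-1308\right) \left(- \frac{426}{85}\right) = \frac{557208}{85}$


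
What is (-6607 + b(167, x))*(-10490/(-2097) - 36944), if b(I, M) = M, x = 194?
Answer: 496757893214/2097 ≈ 2.3689e+8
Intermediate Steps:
(-6607 + b(167, x))*(-10490/(-2097) - 36944) = (-6607 + 194)*(-10490/(-2097) - 36944) = -6413*(-10490*(-1/2097) - 36944) = -6413*(10490/2097 - 36944) = -6413*(-77461078/2097) = 496757893214/2097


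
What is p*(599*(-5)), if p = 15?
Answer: -44925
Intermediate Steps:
p*(599*(-5)) = 15*(599*(-5)) = 15*(-2995) = -44925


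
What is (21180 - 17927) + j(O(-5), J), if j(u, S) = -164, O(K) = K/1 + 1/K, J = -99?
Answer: 3089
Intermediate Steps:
O(K) = K + 1/K (O(K) = K*1 + 1/K = K + 1/K)
(21180 - 17927) + j(O(-5), J) = (21180 - 17927) - 164 = 3253 - 164 = 3089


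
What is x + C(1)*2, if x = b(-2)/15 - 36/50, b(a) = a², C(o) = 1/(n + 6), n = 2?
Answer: -61/300 ≈ -0.20333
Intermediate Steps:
C(o) = ⅛ (C(o) = 1/(2 + 6) = 1/8 = ⅛)
x = -34/75 (x = (-2)²/15 - 36/50 = 4*(1/15) - 36*1/50 = 4/15 - 18/25 = -34/75 ≈ -0.45333)
x + C(1)*2 = -34/75 + (⅛)*2 = -34/75 + ¼ = -61/300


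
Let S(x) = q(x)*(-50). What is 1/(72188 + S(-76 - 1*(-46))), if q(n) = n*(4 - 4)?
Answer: 1/72188 ≈ 1.3853e-5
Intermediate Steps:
q(n) = 0 (q(n) = n*0 = 0)
S(x) = 0 (S(x) = 0*(-50) = 0)
1/(72188 + S(-76 - 1*(-46))) = 1/(72188 + 0) = 1/72188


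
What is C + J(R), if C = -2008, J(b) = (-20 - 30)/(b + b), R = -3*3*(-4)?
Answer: -72313/36 ≈ -2008.7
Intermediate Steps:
R = 36 (R = -9*(-4) = 36)
J(b) = -25/b (J(b) = -50*1/(2*b) = -25/b)
C + J(R) = -2008 - 25/36 = -72313/36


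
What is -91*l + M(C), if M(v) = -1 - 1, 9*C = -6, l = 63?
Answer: -5735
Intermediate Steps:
C = -⅔ (C = (⅑)*(-6) = -⅔ ≈ -0.66667)
M(v) = -2
-91*l + M(C) = -91*63 - 2 = -5733 - 2 = -5735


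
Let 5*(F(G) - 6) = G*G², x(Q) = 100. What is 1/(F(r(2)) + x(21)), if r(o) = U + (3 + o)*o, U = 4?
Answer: 5/3274 ≈ 0.0015272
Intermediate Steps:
r(o) = 4 + o*(3 + o) (r(o) = 4 + (3 + o)*o = 4 + o*(3 + o))
F(G) = 6 + G³/5 (F(G) = 6 + (G*G²)/5 = 6 + G³/5)
1/(F(r(2)) + x(21)) = 1/((6 + (4 + 2² + 3*2)³/5) + 100) = 1/((6 + (4 + 4 + 6)³/5) + 100) = 1/((6 + (⅕)*14³) + 100) = 1/((6 + (⅕)*2744) + 100) = 1/((6 + 2744/5) + 100) = 1/(2774/5 + 100) = 1/(3274/5) = 5/3274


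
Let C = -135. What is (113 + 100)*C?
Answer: -28755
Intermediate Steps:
(113 + 100)*C = (113 + 100)*(-135) = 213*(-135) = -28755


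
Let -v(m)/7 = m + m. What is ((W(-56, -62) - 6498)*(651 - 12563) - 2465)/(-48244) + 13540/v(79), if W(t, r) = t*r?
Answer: -2894075353/3811276 ≈ -759.35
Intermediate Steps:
v(m) = -14*m (v(m) = -7*(m + m) = -14*m)
W(t, r) = r*t
((W(-56, -62) - 6498)*(651 - 12563) - 2465)/(-48244) + 13540/v(79) = ((-62*(-56) - 6498)*(651 - 12563) - 2465)/(-48244) + 13540/((-14*79)) = ((3472 - 6498)*(-11912) - 2465)*(-1/48244) + 13540/(-1106) = (-3026*(-11912) - 2465)*(-1/48244) + 13540*(-1/1106) = (36045712 - 2465)*(-1/48244) - 6770/553 = 36043247*(-1/48244) - 6770/553 = -36043247/48244 - 6770/553 = -2894075353/3811276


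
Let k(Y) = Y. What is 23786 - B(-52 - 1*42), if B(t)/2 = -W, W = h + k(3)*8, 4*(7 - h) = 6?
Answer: 23845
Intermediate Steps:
h = 11/2 (h = 7 - ¼*6 = 7 - 3/2 = 11/2 ≈ 5.5000)
W = 59/2 (W = 11/2 + 3*8 = 11/2 + 24 = 59/2 ≈ 29.500)
B(t) = -59 (B(t) = 2*(-1*59/2) = 2*(-59/2) = -59)
23786 - B(-52 - 1*42) = 23786 - 1*(-59) = 23786 + 59 = 23845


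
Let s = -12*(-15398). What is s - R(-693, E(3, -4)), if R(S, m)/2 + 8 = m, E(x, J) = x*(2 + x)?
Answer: 184762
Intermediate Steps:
R(S, m) = -16 + 2*m
s = 184776
s - R(-693, E(3, -4)) = 184776 - (-16 + 2*(3*(2 + 3))) = 184776 - (-16 + 2*(3*5)) = 184776 - (-16 + 2*15) = 184776 - (-16 + 30) = 184776 - 1*14 = 184776 - 14 = 184762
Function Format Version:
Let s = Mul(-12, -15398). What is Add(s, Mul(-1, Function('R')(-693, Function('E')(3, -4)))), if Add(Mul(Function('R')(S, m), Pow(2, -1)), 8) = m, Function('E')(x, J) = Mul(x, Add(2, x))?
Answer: 184762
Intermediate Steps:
Function('R')(S, m) = Add(-16, Mul(2, m))
s = 184776
Add(s, Mul(-1, Function('R')(-693, Function('E')(3, -4)))) = Add(184776, Mul(-1, Add(-16, Mul(2, Mul(3, Add(2, 3)))))) = Add(184776, Mul(-1, Add(-16, Mul(2, Mul(3, 5))))) = Add(184776, Mul(-1, Add(-16, Mul(2, 15)))) = Add(184776, Mul(-1, Add(-16, 30))) = Add(184776, Mul(-1, 14)) = Add(184776, -14) = 184762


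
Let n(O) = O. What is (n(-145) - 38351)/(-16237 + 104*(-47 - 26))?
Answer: 12832/7943 ≈ 1.6155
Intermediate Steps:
(n(-145) - 38351)/(-16237 + 104*(-47 - 26)) = (-145 - 38351)/(-16237 + 104*(-47 - 26)) = -38496/(-16237 + 104*(-73)) = -38496/(-16237 - 7592) = -38496/(-23829) = -38496*(-1/23829) = 12832/7943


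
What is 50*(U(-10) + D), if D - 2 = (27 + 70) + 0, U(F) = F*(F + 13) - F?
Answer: 3950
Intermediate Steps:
U(F) = -F + F*(13 + F) (U(F) = F*(13 + F) - F = -F + F*(13 + F))
D = 99 (D = 2 + ((27 + 70) + 0) = 2 + (97 + 0) = 2 + 97 = 99)
50*(U(-10) + D) = 50*(-10*(12 - 10) + 99) = 50*(-10*2 + 99) = 50*(-20 + 99) = 50*79 = 3950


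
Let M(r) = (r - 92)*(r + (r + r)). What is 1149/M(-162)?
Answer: 383/41148 ≈ 0.0093079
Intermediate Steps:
M(r) = 3*r*(-92 + r) (M(r) = (-92 + r)*(r + 2*r) = (-92 + r)*(3*r) = 3*r*(-92 + r))
1149/M(-162) = 1149/((3*(-162)*(-92 - 162))) = 1149/((3*(-162)*(-254))) = 1149/123444 = 1149*(1/123444) = 383/41148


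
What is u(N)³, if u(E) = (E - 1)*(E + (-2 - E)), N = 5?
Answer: -512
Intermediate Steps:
u(E) = 2 - 2*E (u(E) = (-1 + E)*(-2) = 2 - 2*E)
u(N)³ = (2 - 2*5)³ = (2 - 10)³ = (-8)³ = -512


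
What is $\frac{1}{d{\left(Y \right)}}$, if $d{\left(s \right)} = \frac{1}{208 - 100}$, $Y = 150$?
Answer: $108$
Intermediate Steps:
$d{\left(s \right)} = \frac{1}{108}$
$\frac{1}{d{\left(Y \right)}} = \frac{1}{\frac{1}{108}} = 108$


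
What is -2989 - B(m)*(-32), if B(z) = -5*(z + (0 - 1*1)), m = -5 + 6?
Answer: -2989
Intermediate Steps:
m = 1
B(z) = 5 - 5*z (B(z) = -5*(z + (0 - 1)) = -5*(z - 1) = -5*(-1 + z) = 5 - 5*z)
-2989 - B(m)*(-32) = -2989 - (5 - 5*1)*(-32) = -2989 - (5 - 5)*(-32) = -2989 - 0*(-32) = -2989 - 1*0 = -2989 + 0 = -2989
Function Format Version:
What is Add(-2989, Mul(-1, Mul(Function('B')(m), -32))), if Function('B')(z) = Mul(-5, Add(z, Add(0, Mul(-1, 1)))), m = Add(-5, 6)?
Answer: -2989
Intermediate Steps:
m = 1
Function('B')(z) = Add(5, Mul(-5, z)) (Function('B')(z) = Mul(-5, Add(z, Add(0, -1))) = Mul(-5, Add(z, -1)) = Mul(-5, Add(-1, z)) = Add(5, Mul(-5, z)))
Add(-2989, Mul(-1, Mul(Function('B')(m), -32))) = Add(-2989, Mul(-1, Mul(Add(5, Mul(-5, 1)), -32))) = Add(-2989, Mul(-1, Mul(Add(5, -5), -32))) = Add(-2989, Mul(-1, Mul(0, -32))) = Add(-2989, Mul(-1, 0)) = Add(-2989, 0) = -2989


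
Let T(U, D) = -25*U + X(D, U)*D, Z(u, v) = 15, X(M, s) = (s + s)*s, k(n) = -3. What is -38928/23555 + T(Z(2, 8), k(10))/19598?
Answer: -803543319/461630890 ≈ -1.7407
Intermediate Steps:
X(M, s) = 2*s² (X(M, s) = (2*s)*s = 2*s²)
T(U, D) = -25*U + 2*D*U² (T(U, D) = -25*U + (2*U²)*D = -25*U + 2*D*U²)
-38928/23555 + T(Z(2, 8), k(10))/19598 = -38928/23555 + (15*(-25 + 2*(-3)*15))/19598 = -38928*1/23555 + (15*(-25 - 90))*(1/19598) = -38928/23555 + (15*(-115))*(1/19598) = -38928/23555 - 1725*1/19598 = -38928/23555 - 1725/19598 = -803543319/461630890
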